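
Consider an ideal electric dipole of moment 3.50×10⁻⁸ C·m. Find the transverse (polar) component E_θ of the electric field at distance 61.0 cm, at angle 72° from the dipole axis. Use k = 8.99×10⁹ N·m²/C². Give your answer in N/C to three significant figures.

For a dipole, E_θ = (kp sinθ)/r³.
kp/r³ = (8.99×10⁹)(3.50×10⁻⁸)/(0.610)³ = 1386 N/C.
E_θ = 1386·sin72° = 1318 N/C.

E_θ ≈ 1320 N/C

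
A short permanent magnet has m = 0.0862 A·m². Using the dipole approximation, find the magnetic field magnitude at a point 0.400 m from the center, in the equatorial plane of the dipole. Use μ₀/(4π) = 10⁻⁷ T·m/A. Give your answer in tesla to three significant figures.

B ≈ 1.35×10⁻⁷ T

In the equatorial plane B = (μ₀/4π)·m/r³ (half the axial value).
B = (10⁻⁷)·(0.0862) / (0.400)³ = 1.347×10⁻⁷ T.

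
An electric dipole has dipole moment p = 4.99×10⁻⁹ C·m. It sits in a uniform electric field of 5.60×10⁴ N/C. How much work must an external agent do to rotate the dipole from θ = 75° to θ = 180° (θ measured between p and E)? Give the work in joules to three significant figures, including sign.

W_ext = ΔU = U(θ₂) − U(θ₁) = −pE cosθ₂ − (−pE cosθ₁) = pE(cosθ₁ − cosθ₂).
W = (4.99×10⁻⁹)(5.60×10⁴)·(cos75° − cos180°) = (2.794×10⁻⁴)·(+1.2588) = 3.518×10⁻⁴ J.

W ≈ 3.52×10⁻⁴ J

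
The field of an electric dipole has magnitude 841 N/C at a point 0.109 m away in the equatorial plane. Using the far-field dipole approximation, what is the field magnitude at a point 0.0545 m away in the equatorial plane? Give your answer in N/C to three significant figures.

Dipole fields scale as 1/r³ in the far field; the geometry is the same at both points.
E₂ = E₁ · (r₁/r₂)³ = 841 · (0.109/0.0545)³.
(r₁/r₂)³ = (2)³ = 8.
E₂ ≈ 6728 N/C.

E ≈ 6730 N/C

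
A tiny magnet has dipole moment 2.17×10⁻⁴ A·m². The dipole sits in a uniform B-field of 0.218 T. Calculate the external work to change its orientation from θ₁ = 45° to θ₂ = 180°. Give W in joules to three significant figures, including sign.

W ≈ 8.08×10⁻⁵ J

W_ext = ΔU = −mB cosθ₂ + mB cosθ₁ = mB(cosθ₁ − cosθ₂).
W = (2.17×10⁻⁴)(0.218)·(cos45° − cos180°) = (4.731×10⁻⁵)·(+1.7071) = 8.076×10⁻⁵ J.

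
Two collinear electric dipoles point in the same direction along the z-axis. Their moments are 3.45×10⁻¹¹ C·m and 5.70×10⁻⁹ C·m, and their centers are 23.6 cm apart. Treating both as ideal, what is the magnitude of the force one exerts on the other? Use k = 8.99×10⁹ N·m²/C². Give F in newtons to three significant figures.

F ≈ 3.42×10⁻⁶ N

On-axis field of dipole 1 at distance r: E = 2kp₁/r³. Force on dipole 2 is F = p₂·dE/dr (gradient along axis).
dE/dr = −6kp₁/r⁴, so |F| = 6kp₁p₂/r⁴ (attractive for aligned moments).
F = 6(8.99×10⁹)(3.45×10⁻¹¹)(5.70×10⁻⁹)/(0.236)⁴ = 3.419×10⁻⁶ N.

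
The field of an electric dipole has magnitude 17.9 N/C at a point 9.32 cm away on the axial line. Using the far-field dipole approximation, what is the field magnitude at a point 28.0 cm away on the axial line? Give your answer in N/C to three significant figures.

E ≈ 0.660 N/C

Dipole fields scale as 1/r³ in the far field; the geometry is the same at both points.
E₂ = E₁ · (r₁/r₂)³ = 17.9 · (9.32/28.0)³.
(r₁/r₂)³ = (0.3329)³ = 0.03688.
E₂ ≈ 0.6601 N/C.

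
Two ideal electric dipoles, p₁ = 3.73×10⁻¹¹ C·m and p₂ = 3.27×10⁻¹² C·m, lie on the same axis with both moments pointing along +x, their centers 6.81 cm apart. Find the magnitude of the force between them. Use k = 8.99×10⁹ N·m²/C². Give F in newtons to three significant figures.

F ≈ 3.06×10⁻⁷ N

On-axis field of dipole 1 at distance r: E = 2kp₁/r³. Force on dipole 2 is F = p₂·dE/dr (gradient along axis).
dE/dr = −6kp₁/r⁴, so |F| = 6kp₁p₂/r⁴ (attractive for aligned moments).
F = 6(8.99×10⁹)(3.73×10⁻¹¹)(3.27×10⁻¹²)/(0.0681)⁴ = 3.059×10⁻⁷ N.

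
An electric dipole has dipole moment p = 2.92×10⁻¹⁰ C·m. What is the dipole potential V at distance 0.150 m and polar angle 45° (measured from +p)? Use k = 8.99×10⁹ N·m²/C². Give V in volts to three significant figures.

The dipole potential is V = kp cosθ / r².
V = (8.99×10⁹)(2.92×10⁻¹⁰)·cos45° / (0.150)² = 82.50 V.

V ≈ 82.5 V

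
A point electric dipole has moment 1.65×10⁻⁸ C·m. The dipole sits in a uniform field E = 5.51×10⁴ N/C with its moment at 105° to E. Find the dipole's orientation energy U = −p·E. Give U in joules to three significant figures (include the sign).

U = −p·E = −pE cosθ.
U = −(1.65×10⁻⁸)(5.51×10⁴)·cos105° = 2.353×10⁻⁴ J.

U ≈ 2.35×10⁻⁴ J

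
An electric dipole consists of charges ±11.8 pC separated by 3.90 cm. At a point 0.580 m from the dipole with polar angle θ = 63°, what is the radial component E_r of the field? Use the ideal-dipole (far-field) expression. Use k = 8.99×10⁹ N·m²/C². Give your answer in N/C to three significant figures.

E_r ≈ 0.0193 N/C

Dipole moment p = qd = (1.18×10⁻¹¹ C)(0.0390 m) = 4.602×10⁻¹³ C·m.
For a dipole, E_r = (2kp cosθ)/r³.
kp/r³ = (8.99×10⁹)(4.602×10⁻¹³)/(0.580)³ = 0.02120 N/C.
E_r = 2·0.02120·cos63° = 0.01925 N/C.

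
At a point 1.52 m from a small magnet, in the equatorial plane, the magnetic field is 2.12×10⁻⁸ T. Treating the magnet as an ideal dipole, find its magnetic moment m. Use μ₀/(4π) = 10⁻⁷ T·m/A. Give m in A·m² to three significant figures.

In the equatorial plane B = (μ₀/4π)·m/r³, so m = Br³·4π/(μ₀).
m = (2.12×10⁻⁸)·(1.52)³ / (10⁻⁷) = 0.7445 A·m².

m ≈ 0.745 A·m²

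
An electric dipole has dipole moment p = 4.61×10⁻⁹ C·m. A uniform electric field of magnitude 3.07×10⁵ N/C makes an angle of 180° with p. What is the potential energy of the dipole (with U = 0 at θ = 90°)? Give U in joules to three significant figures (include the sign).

U ≈ 0.00142 J

U = −p·E = −pE cosθ.
U = −(4.61×10⁻⁹)(3.07×10⁵)·cos180° = 0.001415 J.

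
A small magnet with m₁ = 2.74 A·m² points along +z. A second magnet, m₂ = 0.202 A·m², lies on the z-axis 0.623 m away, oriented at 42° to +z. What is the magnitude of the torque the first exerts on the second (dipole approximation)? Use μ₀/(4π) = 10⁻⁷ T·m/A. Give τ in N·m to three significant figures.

τ ≈ 3.06×10⁻⁷ N·m

Dipole B is on the axis of dipole A, so B₁ there is axial: B₁ = (μ₀/4π)·2m₁/r³ along +z.
B₁ = 2(10⁻⁷)(2.74)/(0.623)³ = 2.266×10⁻⁶ T.
τ = m₂ B₁ sinθ.
τ = (0.202)(2.266×10⁻⁶)·sin42° = 3.063×10⁻⁷ N·m.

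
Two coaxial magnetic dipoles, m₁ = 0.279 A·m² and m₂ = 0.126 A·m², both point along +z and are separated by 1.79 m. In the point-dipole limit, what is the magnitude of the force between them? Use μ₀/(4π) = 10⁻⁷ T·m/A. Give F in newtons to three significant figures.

On-axis B of dipole 1: B = (μ₀/4π)·2m₁/r³. Force on dipole 2: F = m₂·dB/dr.
dB/dr = −(μ₀/4π)·6m₁/r⁴, so |F| = (μ₀/4π)·6m₁m₂/r⁴.
F = 6(10⁻⁷)(0.279)(0.126)/(1.79)⁴ = 2.055×10⁻⁹ N.

F ≈ 2.05×10⁻⁹ N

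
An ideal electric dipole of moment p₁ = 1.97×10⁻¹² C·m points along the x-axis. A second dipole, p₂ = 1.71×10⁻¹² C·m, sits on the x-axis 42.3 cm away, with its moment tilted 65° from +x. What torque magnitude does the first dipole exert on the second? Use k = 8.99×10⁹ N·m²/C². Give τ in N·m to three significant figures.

The second dipole sits on the axis of the first, so the field there is axial: E₁ = 2kp₁/r³ along +x.
E₁ = 2(8.99×10⁹)(1.97×10⁻¹²)/(0.423)³ = 0.4680 N/C.
Torque on the second dipole: τ = p₂ E₁ sinθ.
τ = (1.71×10⁻¹²)(0.4680)·sin65° = 7.253×10⁻¹³ N·m.

τ ≈ 7.25×10⁻¹³ N·m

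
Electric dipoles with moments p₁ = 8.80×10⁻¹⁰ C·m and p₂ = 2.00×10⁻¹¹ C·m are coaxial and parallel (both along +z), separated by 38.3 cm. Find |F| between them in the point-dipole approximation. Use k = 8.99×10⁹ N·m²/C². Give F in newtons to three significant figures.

F ≈ 4.41×10⁻⁸ N

On-axis field of dipole 1 at distance r: E = 2kp₁/r³. Force on dipole 2 is F = p₂·dE/dr (gradient along axis).
dE/dr = −6kp₁/r⁴, so |F| = 6kp₁p₂/r⁴ (attractive for aligned moments).
F = 6(8.99×10⁹)(8.80×10⁻¹⁰)(2.00×10⁻¹¹)/(0.383)⁴ = 4.412×10⁻⁸ N.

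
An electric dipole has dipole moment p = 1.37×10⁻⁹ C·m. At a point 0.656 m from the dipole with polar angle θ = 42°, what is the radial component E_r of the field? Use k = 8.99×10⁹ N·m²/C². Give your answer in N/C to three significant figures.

For a dipole, E_r = (2kp cosθ)/r³.
kp/r³ = (8.99×10⁹)(1.37×10⁻⁹)/(0.656)³ = 43.63 N/C.
E_r = 2·43.63·cos42° = 64.84 N/C.

E_r ≈ 64.8 N/C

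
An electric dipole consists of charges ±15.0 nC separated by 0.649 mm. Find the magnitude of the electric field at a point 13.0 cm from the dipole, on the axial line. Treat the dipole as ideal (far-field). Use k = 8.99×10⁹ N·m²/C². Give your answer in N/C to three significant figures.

E ≈ 79.7 N/C

Dipole moment p = qd = (1.50×10⁻⁸ C)(6.49×10⁻⁴ m) = 9.735×10⁻¹² C·m.
On the dipole axis E = 2kp/r³.
E = 2·(8.99×10⁹)(9.735×10⁻¹²) / (0.130)³ = 79.67 N/C.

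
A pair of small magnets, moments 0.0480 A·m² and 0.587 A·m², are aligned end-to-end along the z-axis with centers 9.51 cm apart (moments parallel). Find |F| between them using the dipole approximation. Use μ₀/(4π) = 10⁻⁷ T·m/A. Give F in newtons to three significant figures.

On-axis B of dipole 1: B = (μ₀/4π)·2m₁/r³. Force on dipole 2: F = m₂·dB/dr.
dB/dr = −(μ₀/4π)·6m₁/r⁴, so |F| = (μ₀/4π)·6m₁m₂/r⁴.
F = 6(10⁻⁷)(0.0480)(0.587)/(0.0951)⁴ = 2.067×10⁻⁴ N.

F ≈ 2.07×10⁻⁴ N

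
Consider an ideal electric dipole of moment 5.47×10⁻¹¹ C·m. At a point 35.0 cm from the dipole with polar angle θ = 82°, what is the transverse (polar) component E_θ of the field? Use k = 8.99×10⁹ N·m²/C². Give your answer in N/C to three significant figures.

E_θ ≈ 11.4 N/C

For a dipole, E_θ = (kp sinθ)/r³.
kp/r³ = (8.99×10⁹)(5.47×10⁻¹¹)/(0.350)³ = 11.47 N/C.
E_θ = 11.47·sin82° = 11.36 N/C.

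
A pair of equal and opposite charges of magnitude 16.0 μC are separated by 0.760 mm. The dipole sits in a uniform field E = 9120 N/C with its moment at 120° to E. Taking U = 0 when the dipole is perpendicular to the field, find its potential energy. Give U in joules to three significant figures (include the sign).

Dipole moment p = qd = (1.60×10⁻⁵ C)(7.60×10⁻⁴ m) = 1.216×10⁻⁸ C·m.
U = −p·E = −pE cosθ.
U = −(1.216×10⁻⁸)(9120)·cos120° = 5.545×10⁻⁵ J.

U ≈ 5.54×10⁻⁵ J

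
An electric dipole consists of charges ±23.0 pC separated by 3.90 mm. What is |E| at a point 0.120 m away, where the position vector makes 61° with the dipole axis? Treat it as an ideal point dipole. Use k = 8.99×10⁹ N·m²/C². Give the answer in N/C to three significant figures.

E ≈ 0.609 N/C

Dipole moment p = qd = (2.30×10⁻¹¹ C)(0.00390 m) = 8.97×10⁻¹⁴ C·m.
At angle θ the dipole field magnitude is E = (kp/r³)·√(1 + 3cos²θ).
kp/r³ = (8.99×10⁹)(8.97×10⁻¹⁴) / (0.120)³ = 0.4667 N/C.
√(1 + 3cos²61°) = √(1 + 3·0.2350) = √1.7051 ≈ 1.3058.
E ≈ 0.4667 × 1.306 = 0.6094 N/C.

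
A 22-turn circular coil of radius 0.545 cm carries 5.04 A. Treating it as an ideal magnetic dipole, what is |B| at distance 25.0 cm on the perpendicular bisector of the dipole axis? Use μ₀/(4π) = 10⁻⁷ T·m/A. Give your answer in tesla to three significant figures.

m = NIA = NIπa² = 22·(5.04)·π·(0.00545)² = 0.01035 A·m².
In the equatorial plane B = (μ₀/4π)·m/r³ (half the axial value).
B = (10⁻⁷)·(0.01035) / (0.250)³ = 6.624×10⁻⁸ T.

B ≈ 6.62×10⁻⁸ T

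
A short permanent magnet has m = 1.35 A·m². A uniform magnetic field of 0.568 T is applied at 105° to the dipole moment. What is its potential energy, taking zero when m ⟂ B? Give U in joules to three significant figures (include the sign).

U ≈ 0.198 J

U = −m·B = −mB cosθ.
U = −(1.35)(0.568)·cos105° = 0.1985 J.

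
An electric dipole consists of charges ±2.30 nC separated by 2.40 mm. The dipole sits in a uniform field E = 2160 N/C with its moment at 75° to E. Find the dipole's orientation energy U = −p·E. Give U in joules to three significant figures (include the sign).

U ≈ -3.09×10⁻⁹ J

Dipole moment p = qd = (2.30×10⁻⁹ C)(0.00240 m) = 5.52×10⁻¹² C·m.
U = −p·E = −pE cosθ.
U = −(5.52×10⁻¹²)(2160)·cos75° = -3.086×10⁻⁹ J.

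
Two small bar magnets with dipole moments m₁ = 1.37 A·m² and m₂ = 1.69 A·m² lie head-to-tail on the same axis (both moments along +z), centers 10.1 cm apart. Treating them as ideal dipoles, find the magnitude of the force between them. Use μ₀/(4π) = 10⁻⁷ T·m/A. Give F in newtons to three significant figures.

F ≈ 0.0133 N

On-axis B of dipole 1: B = (μ₀/4π)·2m₁/r³. Force on dipole 2: F = m₂·dB/dr.
dB/dr = −(μ₀/4π)·6m₁/r⁴, so |F| = (μ₀/4π)·6m₁m₂/r⁴.
F = 6(10⁻⁷)(1.37)(1.69)/(0.101)⁴ = 0.01335 N.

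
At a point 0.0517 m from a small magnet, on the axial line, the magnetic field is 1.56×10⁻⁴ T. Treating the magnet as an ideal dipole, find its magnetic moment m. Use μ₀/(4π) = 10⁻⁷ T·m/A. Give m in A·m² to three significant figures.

On axis B = (μ₀/4π)·2m/r³, so m = Br³·4π/(μ₀·2).
m = (1.56×10⁻⁴)·(0.0517)³ / (2·10⁻⁷) = 0.1078 A·m².

m ≈ 0.108 A·m²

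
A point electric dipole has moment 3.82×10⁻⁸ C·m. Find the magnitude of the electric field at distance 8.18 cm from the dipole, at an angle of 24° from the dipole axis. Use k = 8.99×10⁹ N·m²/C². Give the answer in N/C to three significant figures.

At angle θ the dipole field magnitude is E = (kp/r³)·√(1 + 3cos²θ).
kp/r³ = (8.99×10⁹)(3.82×10⁻⁸) / (0.0818)³ = 6.274×10⁵ N/C.
√(1 + 3cos²24°) = √(1 + 3·0.8346) = √3.5037 ≈ 1.8718.
E ≈ 6.274×10⁵ × 1.872 = 1.174×10⁶ N/C.

E ≈ 1.17×10⁶ N/C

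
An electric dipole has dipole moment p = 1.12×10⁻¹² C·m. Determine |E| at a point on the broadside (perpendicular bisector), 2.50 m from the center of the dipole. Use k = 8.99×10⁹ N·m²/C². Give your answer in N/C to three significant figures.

On the perpendicular bisector E = kp/r³ (half the axial value at the same distance).
E = (8.99×10⁹)(1.12×10⁻¹²) / (2.50)³ = 6.444×10⁻⁴ N/C.

E ≈ 6.44×10⁻⁴ N/C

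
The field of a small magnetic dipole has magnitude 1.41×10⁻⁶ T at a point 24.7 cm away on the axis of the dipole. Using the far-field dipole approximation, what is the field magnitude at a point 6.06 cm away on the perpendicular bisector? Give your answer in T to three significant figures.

B ≈ 4.77×10⁻⁵ T

Dipole fields scale as 1/r³ in the far field.
The axial field is twice the equatorial field at the same r, so the geometry factor is 1/2.
B₂ = B₁ · (1/2) · (r₁/r₂)³ = 1.41×10⁻⁶ · 0.5 · (24.7/6.06)³.
(r₁/r₂)³ = (4.076)³ = 67.71.
B₂ ≈ 4.774×10⁻⁵ T.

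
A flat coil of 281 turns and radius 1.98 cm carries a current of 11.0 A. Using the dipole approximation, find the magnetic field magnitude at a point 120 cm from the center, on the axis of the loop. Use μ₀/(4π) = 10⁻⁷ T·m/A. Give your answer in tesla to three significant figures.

m = NIA = NIπa² = 281·(11.0)·π·(0.0198)² = 3.807 A·m².
On axis B = (μ₀/4π)·2m/r³.
B = 2·(10⁻⁷)·(3.807) / (1.20)³ = 4.406×10⁻⁷ T.

B ≈ 4.41×10⁻⁷ T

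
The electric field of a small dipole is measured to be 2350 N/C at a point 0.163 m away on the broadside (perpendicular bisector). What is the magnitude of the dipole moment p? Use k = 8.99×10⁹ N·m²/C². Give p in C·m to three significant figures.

In the equatorial plane E = kp/r³, so p = Er³/(k).
p = (2350)·(0.163)³ / (8.99×10⁹) = 1.132×10⁻⁹ C·m.

p ≈ 1.13×10⁻⁹ C·m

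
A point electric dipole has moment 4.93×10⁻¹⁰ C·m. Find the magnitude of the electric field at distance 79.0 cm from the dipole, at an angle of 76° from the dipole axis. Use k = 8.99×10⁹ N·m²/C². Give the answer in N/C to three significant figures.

At angle θ the dipole field magnitude is E = (kp/r³)·√(1 + 3cos²θ).
kp/r³ = (8.99×10⁹)(4.93×10⁻¹⁰) / (0.790)³ = 8.989 N/C.
√(1 + 3cos²76°) = √(1 + 3·0.0585) = √1.1756 ≈ 1.0842.
E ≈ 8.989 × 1.084 = 9.747 N/C.

E ≈ 9.75 N/C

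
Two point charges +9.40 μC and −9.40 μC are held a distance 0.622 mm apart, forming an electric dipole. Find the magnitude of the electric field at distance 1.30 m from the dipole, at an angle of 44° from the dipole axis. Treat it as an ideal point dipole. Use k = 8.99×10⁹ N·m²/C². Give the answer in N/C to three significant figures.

Dipole moment p = qd = (9.40×10⁻⁶ C)(6.22×10⁻⁴ m) = 5.847×10⁻⁹ C·m.
At angle θ the dipole field magnitude is E = (kp/r³)·√(1 + 3cos²θ).
kp/r³ = (8.99×10⁹)(5.847×10⁻⁹) / (1.30)³ = 23.93 N/C.
√(1 + 3cos²44°) = √(1 + 3·0.5174) = √2.5523 ≈ 1.5976.
E ≈ 23.93 × 1.598 = 38.22 N/C.

E ≈ 38.2 N/C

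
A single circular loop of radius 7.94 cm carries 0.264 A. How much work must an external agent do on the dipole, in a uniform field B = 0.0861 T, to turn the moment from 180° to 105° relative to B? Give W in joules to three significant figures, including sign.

W ≈ -3.34×10⁻⁴ J

Magnetic moment m = IA = Iπa² = (0.264)·π·(0.0794)² = 0.005229 A·m².
W_ext = ΔU = −mB cosθ₂ + mB cosθ₁ = mB(cosθ₁ − cosθ₂).
W = (0.005229)(0.0861)·(cos180° − cos105°) = (4.502×10⁻⁴)·(-0.7412) = -3.337×10⁻⁴ J.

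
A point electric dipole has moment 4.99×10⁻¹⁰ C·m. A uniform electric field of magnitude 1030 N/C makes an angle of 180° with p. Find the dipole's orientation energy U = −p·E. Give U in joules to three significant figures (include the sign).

U ≈ 5.14×10⁻⁷ J

U = −p·E = −pE cosθ.
U = −(4.99×10⁻¹⁰)(1030)·cos180° = 5.140×10⁻⁷ J.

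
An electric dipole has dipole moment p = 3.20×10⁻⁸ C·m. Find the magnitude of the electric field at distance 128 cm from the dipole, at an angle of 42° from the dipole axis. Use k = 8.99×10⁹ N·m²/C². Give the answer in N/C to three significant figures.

E ≈ 224 N/C

At angle θ the dipole field magnitude is E = (kp/r³)·√(1 + 3cos²θ).
kp/r³ = (8.99×10⁹)(3.20×10⁻⁸) / (1.28)³ = 137.2 N/C.
√(1 + 3cos²42°) = √(1 + 3·0.5523) = √2.6568 ≈ 1.6300.
E ≈ 137.2 × 1.630 = 223.6 N/C.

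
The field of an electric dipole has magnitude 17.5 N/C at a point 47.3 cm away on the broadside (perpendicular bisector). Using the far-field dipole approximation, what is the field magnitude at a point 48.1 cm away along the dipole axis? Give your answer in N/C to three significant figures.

Dipole fields scale as 1/r³ in the far field.
The axial field is twice the equatorial field at the same r, so the geometry factor is 2/1.
E₂ = E₁ · (2/1) · (r₁/r₂)³ = 17.5 · 2 · (47.3/48.1)³.
(r₁/r₂)³ = (0.9834)³ = 0.9509.
E₂ ≈ 33.28 N/C.

E ≈ 33.3 N/C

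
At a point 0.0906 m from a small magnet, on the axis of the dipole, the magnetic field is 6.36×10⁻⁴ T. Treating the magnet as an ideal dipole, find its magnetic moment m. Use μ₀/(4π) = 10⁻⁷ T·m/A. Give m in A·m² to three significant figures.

m ≈ 2.36 A·m²

On axis B = (μ₀/4π)·2m/r³, so m = Br³·4π/(μ₀·2).
m = (6.36×10⁻⁴)·(0.0906)³ / (2·10⁻⁷) = 2.365 A·m².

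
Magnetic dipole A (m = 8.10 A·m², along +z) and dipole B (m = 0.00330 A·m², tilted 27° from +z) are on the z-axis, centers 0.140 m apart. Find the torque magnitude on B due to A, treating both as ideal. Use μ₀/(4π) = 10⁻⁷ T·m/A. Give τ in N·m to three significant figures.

Dipole B is on the axis of dipole A, so B₁ there is axial: B₁ = (μ₀/4π)·2m₁/r³ along +z.
B₁ = 2(10⁻⁷)(8.10)/(0.140)³ = 5.904×10⁻⁴ T.
τ = m₂ B₁ sinθ.
τ = (0.00330)(5.904×10⁻⁴)·sin27° = 8.845×10⁻⁷ N·m.

τ ≈ 8.84×10⁻⁷ N·m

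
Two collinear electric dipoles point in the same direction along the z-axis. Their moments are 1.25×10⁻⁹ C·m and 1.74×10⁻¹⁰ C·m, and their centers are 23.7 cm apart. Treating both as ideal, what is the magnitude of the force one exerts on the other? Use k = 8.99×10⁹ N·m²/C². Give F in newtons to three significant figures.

F ≈ 3.72×10⁻⁶ N

On-axis field of dipole 1 at distance r: E = 2kp₁/r³. Force on dipole 2 is F = p₂·dE/dr (gradient along axis).
dE/dr = −6kp₁/r⁴, so |F| = 6kp₁p₂/r⁴ (attractive for aligned moments).
F = 6(8.99×10⁹)(1.25×10⁻⁹)(1.74×10⁻¹⁰)/(0.237)⁴ = 3.719×10⁻⁶ N.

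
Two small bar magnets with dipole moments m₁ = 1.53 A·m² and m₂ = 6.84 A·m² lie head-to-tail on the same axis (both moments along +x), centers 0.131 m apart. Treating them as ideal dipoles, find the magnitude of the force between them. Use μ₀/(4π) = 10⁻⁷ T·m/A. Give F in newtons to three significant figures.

F ≈ 0.0213 N

On-axis B of dipole 1: B = (μ₀/4π)·2m₁/r³. Force on dipole 2: F = m₂·dB/dr.
dB/dr = −(μ₀/4π)·6m₁/r⁴, so |F| = (μ₀/4π)·6m₁m₂/r⁴.
F = 6(10⁻⁷)(1.53)(6.84)/(0.131)⁴ = 0.02132 N.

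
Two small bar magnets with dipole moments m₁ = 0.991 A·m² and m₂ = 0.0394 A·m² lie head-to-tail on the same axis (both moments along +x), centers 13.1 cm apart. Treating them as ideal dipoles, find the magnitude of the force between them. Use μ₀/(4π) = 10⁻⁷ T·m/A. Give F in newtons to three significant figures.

F ≈ 7.95×10⁻⁵ N

On-axis B of dipole 1: B = (μ₀/4π)·2m₁/r³. Force on dipole 2: F = m₂·dB/dr.
dB/dr = −(μ₀/4π)·6m₁/r⁴, so |F| = (μ₀/4π)·6m₁m₂/r⁴.
F = 6(10⁻⁷)(0.991)(0.0394)/(0.131)⁴ = 7.955×10⁻⁵ N.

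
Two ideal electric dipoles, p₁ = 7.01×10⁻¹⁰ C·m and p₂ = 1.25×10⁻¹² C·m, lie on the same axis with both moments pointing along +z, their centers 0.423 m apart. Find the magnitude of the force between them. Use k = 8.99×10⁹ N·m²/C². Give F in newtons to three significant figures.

F ≈ 1.48×10⁻⁹ N

On-axis field of dipole 1 at distance r: E = 2kp₁/r³. Force on dipole 2 is F = p₂·dE/dr (gradient along axis).
dE/dr = −6kp₁/r⁴, so |F| = 6kp₁p₂/r⁴ (attractive for aligned moments).
F = 6(8.99×10⁹)(7.01×10⁻¹⁰)(1.25×10⁻¹²)/(0.423)⁴ = 1.476×10⁻⁹ N.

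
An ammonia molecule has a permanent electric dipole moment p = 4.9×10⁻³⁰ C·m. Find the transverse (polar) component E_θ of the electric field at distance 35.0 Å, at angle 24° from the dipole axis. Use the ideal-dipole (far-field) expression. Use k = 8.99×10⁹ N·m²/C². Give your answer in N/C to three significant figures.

E_θ ≈ 4.18×10⁵ N/C

For a dipole, E_θ = (kp sinθ)/r³.
kp/r³ = (8.99×10⁹)(4.90×10⁻³⁰)/(3.50×10⁻⁹)³ = 1.027×10⁶ N/C.
E_θ = 1.027×10⁶·sin24° = 4.179×10⁵ N/C.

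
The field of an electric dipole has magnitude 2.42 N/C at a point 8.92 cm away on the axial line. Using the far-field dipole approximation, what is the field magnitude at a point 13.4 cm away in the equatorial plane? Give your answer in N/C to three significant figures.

E ≈ 0.357 N/C

Dipole fields scale as 1/r³ in the far field.
The axial field is twice the equatorial field at the same r, so the geometry factor is 1/2.
E₂ = E₁ · (1/2) · (r₁/r₂)³ = 2.42 · 0.5 · (8.92/13.4)³.
(r₁/r₂)³ = (0.6657)³ = 0.295.
E₂ ≈ 0.3569 N/C.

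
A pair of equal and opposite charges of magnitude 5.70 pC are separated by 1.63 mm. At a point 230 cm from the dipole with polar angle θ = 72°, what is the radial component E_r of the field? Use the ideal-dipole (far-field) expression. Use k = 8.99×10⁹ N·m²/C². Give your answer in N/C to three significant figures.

E_r ≈ 4.24×10⁻⁶ N/C

Dipole moment p = qd = (5.70×10⁻¹² C)(0.00163 m) = 9.291×10⁻¹⁵ C·m.
For a dipole, E_r = (2kp cosθ)/r³.
kp/r³ = (8.99×10⁹)(9.291×10⁻¹⁵)/(2.30)³ = 6.865×10⁻⁶ N/C.
E_r = 2·6.865×10⁻⁶·cos72° = 4.243×10⁻⁶ N/C.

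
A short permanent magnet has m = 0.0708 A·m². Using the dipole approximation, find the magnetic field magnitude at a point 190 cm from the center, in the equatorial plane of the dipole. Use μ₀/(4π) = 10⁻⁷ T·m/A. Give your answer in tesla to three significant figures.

In the equatorial plane B = (μ₀/4π)·m/r³ (half the axial value).
B = (10⁻⁷)·(0.0708) / (1.90)³ = 1.032×10⁻⁹ T.

B ≈ 1.03×10⁻⁹ T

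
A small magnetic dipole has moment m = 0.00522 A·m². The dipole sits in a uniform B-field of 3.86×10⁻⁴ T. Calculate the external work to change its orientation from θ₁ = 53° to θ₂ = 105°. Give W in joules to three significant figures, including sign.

W_ext = ΔU = −mB cosθ₂ + mB cosθ₁ = mB(cosθ₁ − cosθ₂).
W = (0.00522)(3.86×10⁻⁴)·(cos53° − cos105°) = (2.015×10⁻⁶)·(+0.8606) = 1.734×10⁻⁶ J.

W ≈ 1.73×10⁻⁶ J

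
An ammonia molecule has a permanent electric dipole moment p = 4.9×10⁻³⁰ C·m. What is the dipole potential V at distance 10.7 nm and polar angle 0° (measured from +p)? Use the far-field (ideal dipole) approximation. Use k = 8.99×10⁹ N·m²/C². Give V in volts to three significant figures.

V ≈ 3.85×10⁻⁴ V

The dipole potential is V = kp cosθ / r².
V = (8.99×10⁹)(4.90×10⁻³⁰)·cos0° / (1.07×10⁻⁸)² = 3.848×10⁻⁴ V.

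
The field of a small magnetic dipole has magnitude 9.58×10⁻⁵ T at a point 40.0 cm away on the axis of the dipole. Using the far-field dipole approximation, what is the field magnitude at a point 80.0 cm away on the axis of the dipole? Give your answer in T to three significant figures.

Dipole fields scale as 1/r³ in the far field; the geometry is the same at both points.
B₂ = B₁ · (r₁/r₂)³ = 9.58×10⁻⁵ · (40.0/80.0)³.
(r₁/r₂)³ = (0.5)³ = 0.125.
B₂ ≈ 1.198×10⁻⁵ T.

B ≈ 1.20×10⁻⁵ T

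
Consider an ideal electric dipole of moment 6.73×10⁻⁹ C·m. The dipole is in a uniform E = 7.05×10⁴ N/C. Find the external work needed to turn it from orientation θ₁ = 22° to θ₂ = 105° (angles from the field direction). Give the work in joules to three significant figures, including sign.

W ≈ 5.63×10⁻⁴ J

W_ext = ΔU = U(θ₂) − U(θ₁) = −pE cosθ₂ − (−pE cosθ₁) = pE(cosθ₁ − cosθ₂).
W = (6.73×10⁻⁹)(7.05×10⁴)·(cos22° − cos105°) = (4.745×10⁻⁴)·(+1.1860) = 5.627×10⁻⁴ J.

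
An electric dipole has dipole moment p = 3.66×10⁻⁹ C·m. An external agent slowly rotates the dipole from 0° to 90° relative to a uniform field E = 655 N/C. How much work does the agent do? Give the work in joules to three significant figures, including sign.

W ≈ 2.40×10⁻⁶ J

W_ext = ΔU = U(θ₂) − U(θ₁) = −pE cosθ₂ − (−pE cosθ₁) = pE(cosθ₁ − cosθ₂).
W = (3.66×10⁻⁹)(655)·(cos0° − cos90°) = (2.397×10⁻⁶)·(+1.0000) = 2.397×10⁻⁶ J.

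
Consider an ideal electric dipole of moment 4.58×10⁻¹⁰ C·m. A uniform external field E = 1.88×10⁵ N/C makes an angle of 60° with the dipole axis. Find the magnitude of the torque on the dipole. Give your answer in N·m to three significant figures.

τ ≈ 7.46×10⁻⁵ N·m

Torque on an electric dipole: τ = pE sinθ.
τ = (4.58×10⁻¹⁰)(1.88×10⁵)·sin60° = 7.457×10⁻⁵ N·m.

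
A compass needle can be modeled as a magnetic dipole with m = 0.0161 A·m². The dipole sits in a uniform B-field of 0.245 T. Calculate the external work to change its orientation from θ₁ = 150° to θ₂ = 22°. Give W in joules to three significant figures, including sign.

W ≈ -0.00707 J

W_ext = ΔU = −mB cosθ₂ + mB cosθ₁ = mB(cosθ₁ − cosθ₂).
W = (0.0161)(0.245)·(cos150° − cos22°) = (0.003944)·(-1.7932) = -0.007073 J.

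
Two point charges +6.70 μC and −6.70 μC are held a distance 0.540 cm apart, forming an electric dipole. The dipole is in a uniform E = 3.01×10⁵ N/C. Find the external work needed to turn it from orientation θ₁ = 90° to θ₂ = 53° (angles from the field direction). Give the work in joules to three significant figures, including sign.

W ≈ -0.00655 J

Dipole moment p = qd = (6.70×10⁻⁶ C)(0.00540 m) = 3.618×10⁻⁸ C·m.
W_ext = ΔU = U(θ₂) − U(θ₁) = −pE cosθ₂ − (−pE cosθ₁) = pE(cosθ₁ − cosθ₂).
W = (3.618×10⁻⁸)(3.01×10⁵)·(cos90° − cos53°) = (0.01089)·(-0.6018) = -0.006554 J.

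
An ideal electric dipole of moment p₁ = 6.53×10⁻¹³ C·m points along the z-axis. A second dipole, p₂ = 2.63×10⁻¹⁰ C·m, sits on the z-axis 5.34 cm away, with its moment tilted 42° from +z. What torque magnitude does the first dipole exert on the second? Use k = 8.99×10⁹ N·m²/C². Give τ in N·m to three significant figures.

τ ≈ 1.36×10⁻⁸ N·m

The second dipole sits on the axis of the first, so the field there is axial: E₁ = 2kp₁/r³ along +z.
E₁ = 2(8.99×10⁹)(6.53×10⁻¹³)/(0.0534)³ = 77.10 N/C.
Torque on the second dipole: τ = p₂ E₁ sinθ.
τ = (2.63×10⁻¹⁰)(77.10)·sin42° = 1.357×10⁻⁸ N·m.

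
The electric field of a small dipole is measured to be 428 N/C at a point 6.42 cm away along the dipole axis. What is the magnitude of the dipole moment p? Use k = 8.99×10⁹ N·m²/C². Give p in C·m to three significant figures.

p ≈ 6.30×10⁻¹² C·m

On axis E = 2kp/r³, so p = Er³/(2k).
p = (428)·(0.0642)³ / (2·8.99×10⁹) = 6.299×10⁻¹² C·m.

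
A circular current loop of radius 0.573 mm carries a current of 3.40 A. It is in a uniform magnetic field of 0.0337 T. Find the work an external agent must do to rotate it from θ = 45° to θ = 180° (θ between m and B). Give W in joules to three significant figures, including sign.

W ≈ 2.02×10⁻⁷ J

Magnetic moment m = IA = Iπa² = (3.40)·π·(5.73×10⁻⁴)² = 3.507×10⁻⁶ A·m².
W_ext = ΔU = −mB cosθ₂ + mB cosθ₁ = mB(cosθ₁ − cosθ₂).
W = (3.507×10⁻⁶)(0.0337)·(cos45° − cos180°) = (1.182×10⁻⁷)·(+1.7071) = 2.018×10⁻⁷ J.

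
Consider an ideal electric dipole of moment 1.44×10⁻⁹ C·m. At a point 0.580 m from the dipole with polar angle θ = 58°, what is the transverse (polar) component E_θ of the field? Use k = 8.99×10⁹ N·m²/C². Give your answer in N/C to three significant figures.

For a dipole, E_θ = (kp sinθ)/r³.
kp/r³ = (8.99×10⁹)(1.44×10⁻⁹)/(0.580)³ = 66.35 N/C.
E_θ = 66.35·sin58° = 56.27 N/C.

E_θ ≈ 56.3 N/C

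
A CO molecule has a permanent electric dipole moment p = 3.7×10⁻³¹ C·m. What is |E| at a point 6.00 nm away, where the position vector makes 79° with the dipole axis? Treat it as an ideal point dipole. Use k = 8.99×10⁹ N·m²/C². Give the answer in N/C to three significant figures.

At angle θ the dipole field magnitude is E = (kp/r³)·√(1 + 3cos²θ).
kp/r³ = (8.99×10⁹)(3.70×10⁻³¹) / (6.00×10⁻⁹)³ = 1.540×10⁴ N/C.
√(1 + 3cos²79°) = √(1 + 3·0.0364) = √1.1092 ≈ 1.0532.
E ≈ 1.540×10⁴ × 1.053 = 1.622×10⁴ N/C.

E ≈ 1.62×10⁴ N/C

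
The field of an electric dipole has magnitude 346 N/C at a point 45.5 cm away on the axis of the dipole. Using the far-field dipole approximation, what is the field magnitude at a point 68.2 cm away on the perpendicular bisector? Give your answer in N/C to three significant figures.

Dipole fields scale as 1/r³ in the far field.
The axial field is twice the equatorial field at the same r, so the geometry factor is 1/2.
E₂ = E₁ · (1/2) · (r₁/r₂)³ = 346 · 0.5 · (45.5/68.2)³.
(r₁/r₂)³ = (0.6672)³ = 0.2969.
E₂ ≈ 51.37 N/C.

E ≈ 51.4 N/C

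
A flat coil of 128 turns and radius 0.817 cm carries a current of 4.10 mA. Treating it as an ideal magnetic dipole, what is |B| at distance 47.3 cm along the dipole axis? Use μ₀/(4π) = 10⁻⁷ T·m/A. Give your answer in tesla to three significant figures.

B ≈ 2.08×10⁻¹⁰ T

m = NIA = NIπa² = 128·(0.00410)·π·(0.00817)² = 1.10×10⁻⁴ A·m².
On axis B = (μ₀/4π)·2m/r³.
B = 2·(10⁻⁷)·(1.10×10⁻⁴) / (0.473)³ = 2.079×10⁻¹⁰ T.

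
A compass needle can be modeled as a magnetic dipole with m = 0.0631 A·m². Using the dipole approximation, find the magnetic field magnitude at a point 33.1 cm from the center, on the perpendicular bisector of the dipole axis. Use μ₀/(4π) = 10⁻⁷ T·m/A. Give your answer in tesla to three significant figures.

In the equatorial plane B = (μ₀/4π)·m/r³ (half the axial value).
B = (10⁻⁷)·(0.0631) / (0.331)³ = 1.740×10⁻⁷ T.

B ≈ 1.74×10⁻⁷ T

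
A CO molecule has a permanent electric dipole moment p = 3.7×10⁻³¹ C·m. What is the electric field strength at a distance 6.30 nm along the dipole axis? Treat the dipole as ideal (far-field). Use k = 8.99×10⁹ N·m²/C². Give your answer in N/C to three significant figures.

On the dipole axis E = 2kp/r³.
E = 2·(8.99×10⁹)(3.70×10⁻³¹) / (6.30×10⁻⁹)³ = 2.661×10⁴ N/C.

E ≈ 2.66×10⁴ N/C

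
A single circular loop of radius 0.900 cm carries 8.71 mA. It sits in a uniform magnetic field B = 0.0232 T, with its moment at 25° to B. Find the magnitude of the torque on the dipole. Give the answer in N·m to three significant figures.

τ ≈ 2.17×10⁻⁸ N·m

Magnetic moment m = IA = Iπa² = (0.00871)·π·(0.00900)² = 2.216×10⁻⁶ A·m².
Torque on a magnetic dipole: τ = mB sinθ.
τ = (2.216×10⁻⁶)(0.0232)·sin25° = 2.173×10⁻⁸ N·m.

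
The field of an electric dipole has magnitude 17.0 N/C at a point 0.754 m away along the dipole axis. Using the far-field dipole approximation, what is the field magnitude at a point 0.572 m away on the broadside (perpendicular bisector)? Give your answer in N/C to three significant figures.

E ≈ 19.5 N/C

Dipole fields scale as 1/r³ in the far field.
The axial field is twice the equatorial field at the same r, so the geometry factor is 1/2.
E₂ = E₁ · (1/2) · (r₁/r₂)³ = 17.0 · 0.5 · (0.754/0.572)³.
(r₁/r₂)³ = (1.318)³ = 2.29.
E₂ ≈ 19.47 N/C.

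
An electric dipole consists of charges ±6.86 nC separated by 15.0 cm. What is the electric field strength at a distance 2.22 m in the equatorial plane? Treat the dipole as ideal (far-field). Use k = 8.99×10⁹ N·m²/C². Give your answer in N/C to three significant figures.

E ≈ 0.846 N/C

Dipole moment p = qd = (6.86×10⁻⁹ C)(0.150 m) = 1.029×10⁻⁹ C·m.
In the equatorial plane E = kp/r³.
E = (8.99×10⁹)(1.029×10⁻⁹) / (2.22)³ = 0.8455 N/C.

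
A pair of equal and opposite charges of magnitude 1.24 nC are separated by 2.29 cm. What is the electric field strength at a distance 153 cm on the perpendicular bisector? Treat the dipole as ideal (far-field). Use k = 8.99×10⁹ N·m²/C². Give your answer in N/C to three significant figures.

Dipole moment p = qd = (1.24×10⁻⁹ C)(0.0229 m) = 2.84×10⁻¹¹ C·m.
On the perpendicular bisector E = kp/r³ (half the axial value at the same distance).
E = (8.99×10⁹)(2.84×10⁻¹¹) / (1.53)³ = 0.07129 N/C.

E ≈ 0.0713 N/C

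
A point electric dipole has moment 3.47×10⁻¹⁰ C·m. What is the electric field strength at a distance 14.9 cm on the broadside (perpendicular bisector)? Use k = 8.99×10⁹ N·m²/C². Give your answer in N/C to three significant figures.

On the perpendicular bisector E = kp/r³ (half the axial value at the same distance).
E = (8.99×10⁹)(3.47×10⁻¹⁰) / (0.149)³ = 943.0 N/C.

E ≈ 943 N/C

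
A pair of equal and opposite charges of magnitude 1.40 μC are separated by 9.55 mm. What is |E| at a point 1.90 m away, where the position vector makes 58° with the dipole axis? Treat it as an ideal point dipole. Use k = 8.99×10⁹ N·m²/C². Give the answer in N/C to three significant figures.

E ≈ 23.8 N/C

Dipole moment p = qd = (1.40×10⁻⁶ C)(0.00955 m) = 1.337×10⁻⁸ C·m.
At angle θ the dipole field magnitude is E = (kp/r³)·√(1 + 3cos²θ).
kp/r³ = (8.99×10⁹)(1.337×10⁻⁸) / (1.90)³ = 17.52 N/C.
√(1 + 3cos²58°) = √(1 + 3·0.2808) = √1.8424 ≈ 1.3574.
E ≈ 17.52 × 1.357 = 23.79 N/C.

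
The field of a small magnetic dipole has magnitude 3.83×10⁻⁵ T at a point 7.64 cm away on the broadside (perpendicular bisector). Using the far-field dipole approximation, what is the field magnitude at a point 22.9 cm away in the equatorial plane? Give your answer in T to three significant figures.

B ≈ 1.42×10⁻⁶ T

Dipole fields scale as 1/r³ in the far field; the geometry is the same at both points.
B₂ = B₁ · (r₁/r₂)³ = 3.83×10⁻⁵ · (7.64/22.9)³.
(r₁/r₂)³ = (0.3336)³ = 0.03713.
B₂ ≈ 1.422×10⁻⁶ T.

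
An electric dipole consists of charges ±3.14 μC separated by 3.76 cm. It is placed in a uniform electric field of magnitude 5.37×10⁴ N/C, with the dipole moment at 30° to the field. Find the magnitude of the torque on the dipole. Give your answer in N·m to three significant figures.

τ ≈ 0.00317 N·m

Dipole moment p = qd = (3.14×10⁻⁶ C)(0.0376 m) = 1.181×10⁻⁷ C·m.
Torque on an electric dipole: τ = pE sinθ.
τ = (1.181×10⁻⁷)(5.37×10⁴)·sin30° = 0.003171 N·m.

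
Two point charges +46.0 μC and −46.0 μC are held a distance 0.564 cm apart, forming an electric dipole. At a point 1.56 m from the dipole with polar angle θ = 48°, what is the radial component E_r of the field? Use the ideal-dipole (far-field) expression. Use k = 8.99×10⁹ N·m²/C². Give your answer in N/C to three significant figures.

Dipole moment p = qd = (4.60×10⁻⁵ C)(0.00564 m) = 2.594×10⁻⁷ C·m.
For a dipole, E_r = (2kp cosθ)/r³.
kp/r³ = (8.99×10⁹)(2.594×10⁻⁷)/(1.56)³ = 614.3 N/C.
E_r = 2·614.3·cos48° = 822.0 N/C.

E_r ≈ 822 N/C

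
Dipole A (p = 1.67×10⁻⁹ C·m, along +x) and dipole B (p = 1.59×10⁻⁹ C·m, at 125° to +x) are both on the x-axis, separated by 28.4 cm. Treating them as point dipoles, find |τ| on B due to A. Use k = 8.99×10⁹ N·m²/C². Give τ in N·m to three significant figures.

τ ≈ 1.71×10⁻⁶ N·m

The second dipole sits on the axis of the first, so the field there is axial: E₁ = 2kp₁/r³ along +x.
E₁ = 2(8.99×10⁹)(1.67×10⁻⁹)/(0.284)³ = 1311 N/C.
Torque on the second dipole: τ = p₂ E₁ sinθ.
τ = (1.59×10⁻⁹)(1311)·sin125° = 1.707×10⁻⁶ N·m.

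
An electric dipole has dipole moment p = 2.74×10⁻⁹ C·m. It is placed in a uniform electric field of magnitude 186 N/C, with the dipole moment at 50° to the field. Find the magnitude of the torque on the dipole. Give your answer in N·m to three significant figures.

Torque on an electric dipole: τ = pE sinθ.
τ = (2.74×10⁻⁹)(186)·sin50° = 3.904×10⁻⁷ N·m.

τ ≈ 3.90×10⁻⁷ N·m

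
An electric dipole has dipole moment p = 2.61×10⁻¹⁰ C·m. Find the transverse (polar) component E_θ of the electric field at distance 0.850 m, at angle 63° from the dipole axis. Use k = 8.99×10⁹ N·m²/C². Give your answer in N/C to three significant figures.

E_θ ≈ 3.40 N/C

For a dipole, E_θ = (kp sinθ)/r³.
kp/r³ = (8.99×10⁹)(2.61×10⁻¹⁰)/(0.850)³ = 3.821 N/C.
E_θ = 3.821·sin63° = 3.404 N/C.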